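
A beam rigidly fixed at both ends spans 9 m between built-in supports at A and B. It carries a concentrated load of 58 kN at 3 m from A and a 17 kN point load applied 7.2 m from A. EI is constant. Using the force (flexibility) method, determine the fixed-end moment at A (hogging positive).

M_A = 82.23 kN·m

Take the two fixed-end moments M_A, M_B as redundants; the released structure is the simple span AB.
Simple-span end rotations at A and B under the given loads:
  at A: point load 58 at a = 3: Pab(L + b)/(6LEI) = 290/EI
  at B: point load 58 at a = 3: Pab(L + a)/(6LEI) = 232/EI
  at A: point load 17 at a = 7.2: Pab(L + b)/(6LEI) = 44.06/EI
  at B: point load 17 at a = 7.2: Pab(L + a)/(6LEI) = 66.1/EI
  θ_A0 = 334.1/EI,  θ_B0 = 298.1/EI
Flexibility coefficients: a unit moment at one end gives L/(3EI) there and L/(6EI) at the far end, so f₁₁ = f₂₂ = 3/EI and f₁₂ = f₂₁ = 1.5/EI.
Compatibility — zero rotation at each built-in end:
  3 M_A + 1.5 M_B = 334.1
  1.5 M_A + 3 M_B = 298.1
Solving the pair gives M_A = 82.23 kN·m and M_B = 58.25 kN·m (hogging).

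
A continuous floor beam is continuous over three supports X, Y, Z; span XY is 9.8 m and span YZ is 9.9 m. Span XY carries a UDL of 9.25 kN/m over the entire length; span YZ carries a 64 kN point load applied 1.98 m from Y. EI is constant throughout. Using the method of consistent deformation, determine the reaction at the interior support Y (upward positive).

Insert a hinge at Y; M_Y is the redundant, and each span becomes simply supported.
Discontinuity in slope at Y on the released structure — sum the simple-span end rotations:
  span XY: UDL 9.25: wL³/(24EI) = 362.8/EI
  span YZ: point load 64 at a = 1.98: Pab(L + b)/(6LEI) = 301.1/EI
  relative rotation θ_0 = (362.8 + 301.1)/EI = 663.8/EI
A unit hogging moment at Y produces rotation L₁/(3EI) + L₂/(3EI) = 6.567/EI.
Compatibility: M_Y·(L₁+L₂)/(3EI) = θ_0, giving M_Y = 101.1 kN·m (hogging).
Span XY, ΣM about X with M_Y applied at Y: R_Y^{XY}·9.8 = 444.2 + 101.1, so R_Y^{XY} = 55.64 kN and R_X = 90.65 − 55.64 = 35.01 kN.
Span YZ, ΣM about Z: R_Y^{YZ}·9.9 = 506.9 + 101.1, so R_Y^{YZ} = 61.41 kN and R_Z = 64 − 61.41 = 2.589 kN.
R_Y = 55.64 + 61.41 = 117.1 kN.

R_Y = 117.1 kN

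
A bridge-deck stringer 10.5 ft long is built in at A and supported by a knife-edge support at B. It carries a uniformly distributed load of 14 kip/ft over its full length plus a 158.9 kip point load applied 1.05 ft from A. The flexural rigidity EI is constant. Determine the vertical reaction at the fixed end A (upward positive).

Choose R_B as the redundant. The primary structure is the cantilever fixed at A.
Deflection at B on the released cantilever, summing each load's contribution:
  UDL 14: wL⁴/(8EI) = 21271/EI
  point load 158.9 at a = 1.05: Pa²(3L − a)/(6EI) = 889.1/EI
  δ_0 = 22160/EI
Flexibility coefficient — unit upward force at B: δ_{BB} = L³/(3EI) = 385.9/EI.
Compatibility at B: δ_0 − R_B·δ_{BB} = 0, so R_B = 22160/385.9 = 57.43 kip.
Vertical equilibrium: R_A = ΣP − R_B = 305.9 − 57.43 = 248.5 kip.

R_A = 248.5 kip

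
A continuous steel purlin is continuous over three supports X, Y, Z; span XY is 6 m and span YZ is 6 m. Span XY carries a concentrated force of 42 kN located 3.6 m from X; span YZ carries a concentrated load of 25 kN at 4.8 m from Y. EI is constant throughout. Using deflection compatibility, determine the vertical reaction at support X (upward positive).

R_X = 11.57 kN

Take M_Y as the redundant. Released structure: two simple spans XY and YZ with a hinge at Y.
End slopes at the hinge Y, treating each span as simply supported:
  span XY: point load 42 at a = 3.6: Pab(L + a)/(6LEI) = 96.77/EI
  span YZ: point load 25 at a = 4.8: Pab(L + b)/(6LEI) = 28.8/EI
  relative rotation θ_0 = (96.77 + 28.8)/EI = 125.6/EI
A unit hogging moment at Y produces rotation L₁/(3EI) + L₂/(3EI) = 4/EI.
Slope continuity at Y: θ_0 = M_Y·4/EI, so M_Y = 125.6/4 = 31.39 kN·m (hogging).
Span XY, ΣM about X with M_Y applied at Y: R_Y^{XY}·6 = 151.2 + 31.39, so R_Y^{XY} = 30.43 kN and R_X = 42 − 30.43 = 11.57 kN.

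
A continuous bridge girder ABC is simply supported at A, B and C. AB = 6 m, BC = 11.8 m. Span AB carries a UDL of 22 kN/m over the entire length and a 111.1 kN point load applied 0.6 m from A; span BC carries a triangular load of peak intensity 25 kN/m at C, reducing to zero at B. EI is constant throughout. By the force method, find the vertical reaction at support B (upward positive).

Release continuity at B by inserting a hinge; the redundant is the internal moment M_B. The primary structure is two simply-supported spans AB and BC.
End slopes at the hinge B, treating each span as simply supported:
  span AB: UDL 22: wL³/(24EI) = 198/EI
  span AB: point load 111.1 at a = 0.6: Pab(L + a)/(6LEI) = 65.99/EI
  span BC: triangular load, peak 25: 7w₀L³/(360EI) = 798.7/EI
  relative rotation θ_0 = (264 + 798.7)/EI = 1063/EI
A unit hogging moment at B produces rotation L₁/(3EI) + L₂/(3EI) = 5.933/EI.
Slope continuity at B: θ_0 = M_B·5.933/EI, so M_B = 1063/5.933 = 179.1 kN·m (hogging).
Span AB, ΣM about A with M_B applied at B: R_B^{AB}·6 = 462.7 + 179.1, so R_B^{AB} = 107 kN and R_A = 243.1 − 107 = 136.1 kN.
Span BC, ΣM about C: R_B^{BC}·11.8 = 580.2 + 179.1, so R_B^{BC} = 64.35 kN and R_C = 147.5 − 64.35 = 83.15 kN.
R_B = 107 + 64.35 = 171.3 kN.

R_B = 171.3 kN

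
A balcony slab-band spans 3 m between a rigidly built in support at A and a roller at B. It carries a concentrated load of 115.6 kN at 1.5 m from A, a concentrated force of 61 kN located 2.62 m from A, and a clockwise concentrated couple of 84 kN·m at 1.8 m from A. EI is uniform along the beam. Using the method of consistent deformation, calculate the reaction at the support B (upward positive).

R_B = 120.9 kN

Take the reaction at B as the redundant and release it; the primary structure is a cantilever fixed at A.
Downward deflection at the released point B due to the loads:
  point load 115.6 at a = 1.5: Pa²(3L − a)/(6EI) = 325.1/EI
  point load 61 at a = 2.62: Pa²(3L − a)/(6EI) = 445.2/EI
  clockwise couple 84 at a = 1.8: M₀a(2L − a)/(2EI) = 317.5/EI
  δ_0 = 1088/EI
Flexibility coefficient — unit upward force at B: δ_{BB} = L³/(3EI) = 9/EI.
The prop prevents deflection at B: R_B = δ_0/δ_{BB} = 1088/9 = 120.9 kN.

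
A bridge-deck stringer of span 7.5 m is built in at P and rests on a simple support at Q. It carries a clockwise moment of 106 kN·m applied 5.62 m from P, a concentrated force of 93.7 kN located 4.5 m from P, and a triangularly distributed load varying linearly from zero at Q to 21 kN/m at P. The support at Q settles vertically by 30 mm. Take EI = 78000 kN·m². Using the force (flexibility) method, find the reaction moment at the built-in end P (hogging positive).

M_P = 278.6 kN·m

Remove the prop at Q; the released (primary) structure is a cantilever built in at P.
Primary-structure tip deflection at Q by superposition:
  clockwise couple 106 at a = 5.62: M₀a(2L − a)/(2EI) = 2794/EI
  point load 93.7 at a = 4.5: Pa²(3L − a)/(6EI) = 5692/EI
  triangular load, peak 21 at the fixed end: w₀L⁴/(30EI) = 2215/EI
  δ_0 = 10701/EI
Tip deflection under a unit load at Q: L³/(3EI) = 140.6/EI.
With EI = 78000 kN·m²: δ_0 = 0.13719 m and δ_{QQ} = 0.001803 m/kN.
Compatibility — the beam at Q must follow the support down by 0.03 m: δ_0 − R_Q·δ_{QQ} = 0.03, so R_Q = (0.13719 − 0.03)/0.001803 = 59.46 kN.
Moment equilibrium about P: M_P = Σ(load moments about P) − R_Q·L = 724.5 − 59.46×7.5 = 278.6 kN·m.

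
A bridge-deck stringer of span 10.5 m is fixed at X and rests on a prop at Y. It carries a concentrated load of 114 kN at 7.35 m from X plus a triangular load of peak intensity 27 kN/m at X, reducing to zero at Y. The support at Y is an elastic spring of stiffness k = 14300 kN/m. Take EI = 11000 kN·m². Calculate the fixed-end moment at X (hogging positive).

M_X = 363.8 kN·m

Take the reaction at Y as the redundant and release it; the primary structure is a cantilever fixed at X.
Deflection at Y on the released cantilever, summing each load's contribution:
  point load 114 at a = 7.35: Pa²(3L − a)/(6EI) = 24788/EI
  triangular load, peak 27 at the fixed end: w₀L⁴/(30EI) = 10940/EI
  δ_0 = 35728/EI
Tip deflection under a unit load at Y: L³/(3EI) = 385.9/EI.
With EI = 11000 kN·m²: δ_0 = 3.248 m and δ_{YY} = 0.03508 m/kN.
Compatibility — the spring shortens by R_Y/k under the reaction it provides: δ_0 − R_Y·δ_{YY} = R_Y/k. With 1/k = 0.00007 m/kN, R_Y = δ_0 / (δ_{YY} + 1/k) = 3.248 / (0.03508 + 0.00007) = 92.4 kN.
Moment equilibrium about X: M_X = Σ(load moments about X) − R_Y·L = 1334 − 92.4×10.5 = 363.8 kN·m.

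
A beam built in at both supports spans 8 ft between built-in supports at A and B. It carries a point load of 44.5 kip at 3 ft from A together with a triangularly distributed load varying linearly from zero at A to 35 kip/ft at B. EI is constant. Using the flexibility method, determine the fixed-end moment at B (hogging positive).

M_B = 143.3 kip·ft

Release both end moments; the primary structure is a simply-supported span AB with redundants M_A and M_B.
End rotations of the released simple span under the applied load (×1/EI):
  at A: point load 44.5 at a = 3: Pab(L + b)/(6LEI) = 180.8/EI
  at B: point load 44.5 at a = 3: Pab(L + a)/(6LEI) = 153/EI
  at A: triangular load, peak 35: 7w₀L³/(360EI) = 348.4/EI
  at B: triangular load, peak 35: w₀L³/(45EI) = 398.2/EI
  θ_A0 = 529.2/EI,  θ_B0 = 551.2/EI
Flexibility coefficients: a unit moment at one end gives L/(3EI) there and L/(6EI) at the far end, so f₁₁ = f₂₂ = 2.667/EI and f₁₂ = f₂₁ = 1.333/EI.
Compatibility — zero rotation at each built-in end:
  2.667 M_A + 1.333 M_B = 529.2
  1.333 M_A + 2.667 M_B = 551.2
Solving the pair gives M_A = 126.8 kip·ft and M_B = 143.3 kip·ft (hogging).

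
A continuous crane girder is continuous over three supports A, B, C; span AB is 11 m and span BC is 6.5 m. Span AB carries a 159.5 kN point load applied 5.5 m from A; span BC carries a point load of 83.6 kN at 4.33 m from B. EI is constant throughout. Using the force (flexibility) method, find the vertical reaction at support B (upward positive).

R_B = 165.6 kN

Take M_B as the redundant. Released structure: two simple spans AB and BC with a hinge at B.
End slopes at the hinge B, treating each span as simply supported:
  span AB: point load 159.5 at a = 5.5: Pab(L + a)/(6LEI) = 1206/EI
  span BC: point load 83.6 at a = 4.33: Pab(L + b)/(6LEI) = 174.6/EI
  relative rotation θ_0 = (1206 + 174.6)/EI = 1381/EI
A unit hogging moment at B produces rotation L₁/(3EI) + L₂/(3EI) = 5.833/EI.
Compatibility: M_B·(L₁+L₂)/(3EI) = θ_0, giving M_B = 236.7 kN·m (hogging).
Span AB, ΣM about A with M_B applied at B: R_B^{AB}·11 = 877.2 + 236.7, so R_B^{AB} = 101.3 kN and R_A = 159.5 − 101.3 = 58.23 kN.
Span BC, ΣM about C: R_B^{BC}·6.5 = 181.4 + 236.7, so R_B^{BC} = 64.33 kN and R_C = 83.6 − 64.33 = 19.27 kN.
R_B = 101.3 + 64.33 = 165.6 kN.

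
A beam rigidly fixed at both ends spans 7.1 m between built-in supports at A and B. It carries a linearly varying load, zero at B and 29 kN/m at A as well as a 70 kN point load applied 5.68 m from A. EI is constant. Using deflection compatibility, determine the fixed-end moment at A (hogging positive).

Release both end moments; the primary structure is a simply-supported span AB with redundants M_A and M_B.
Simple-span end rotations at A and B under the given loads:
  at A: triangular load, peak 29: w₀L³/(45EI) = 230.7/EI
  at B: triangular load, peak 29: 7w₀L³/(360EI) = 201.8/EI
  at A: point load 70 at a = 5.68: Pab(L + b)/(6LEI) = 112.9/EI
  at B: point load 70 at a = 5.68: Pab(L + a)/(6LEI) = 169.4/EI
  θ_A0 = 343.6/EI,  θ_B0 = 371.2/EI
Flexibility coefficients: a unit moment at one end gives L/(3EI) there and L/(6EI) at the far end, so f₁₁ = f₂₂ = 2.367/EI and f₁₂ = f₂₁ = 1.183/EI.
Compatibility — zero rotation at each built-in end:
  2.367 M_A + 1.183 M_B = 343.6
  1.183 M_A + 2.367 M_B = 371.2
Solving the pair gives M_A = 89 kN·m and M_B = 112.3 kN·m (hogging).

M_A = 89 kN·m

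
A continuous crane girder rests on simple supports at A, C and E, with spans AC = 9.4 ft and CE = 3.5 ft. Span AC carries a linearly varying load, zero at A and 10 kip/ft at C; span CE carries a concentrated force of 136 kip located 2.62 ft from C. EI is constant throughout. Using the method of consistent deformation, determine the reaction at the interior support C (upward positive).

R_C = 88.32 kip

Take M_C as the redundant. Released structure: two simple spans AC and CE with a hinge at C.
Rotations at C on the released spans (each span's end-slope, ×1/EI):
  span AC: triangular load, peak 10: w₀L³/(45EI) = 184.6/EI
  span CE: point load 136 at a = 2.62: Pab(L + b)/(6LEI) = 65.4/EI
  relative rotation θ_0 = (184.6 + 65.4)/EI = 250/EI
A unit hogging moment at C produces rotation L₁/(3EI) + L₂/(3EI) = 4.3/EI.
Compatibility: M_C·(L₁+L₂)/(3EI) = θ_0, giving M_C = 58.13 kip·ft (hogging).
Span AC, ΣM about A with M_C applied at C: R_C^{AC}·9.4 = 294.5 + 58.13, so R_C^{AC} = 37.52 kip and R_A = 47 − 37.52 = 9.482 kip.
Span CE, ΣM about E: R_C^{CE}·3.5 = 119.7 + 58.13, so R_C^{CE} = 50.8 kip and R_E = 136 − 50.8 = 85.2 kip.
R_C = 37.52 + 50.8 = 88.32 kip.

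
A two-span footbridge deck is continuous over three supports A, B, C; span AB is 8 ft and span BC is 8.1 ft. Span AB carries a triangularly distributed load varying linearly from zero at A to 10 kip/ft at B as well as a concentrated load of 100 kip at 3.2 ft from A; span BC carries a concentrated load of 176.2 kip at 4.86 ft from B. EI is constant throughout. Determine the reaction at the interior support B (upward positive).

Insert a hinge at B; M_B is the redundant, and each span becomes simply supported.
Discontinuity in slope at B on the released structure — sum the simple-span end rotations:
  span AB: triangular load, peak 10: w₀L³/(45EI) = 113.8/EI
  span AB: point load 100 at a = 3.2: Pab(L + a)/(6LEI) = 358.4/EI
  span BC: point load 176.2 at a = 4.86: Pab(L + b)/(6LEI) = 647.4/EI
  relative rotation θ_0 = (472.2 + 647.4)/EI = 1120/EI
A unit hogging moment at B produces rotation L₁/(3EI) + L₂/(3EI) = 5.367/EI.
Slope continuity at B: θ_0 = M_B·5.367/EI, so M_B = 1120/5.367 = 208.6 kip·ft (hogging).
Span AB, ΣM about A with M_B applied at B: R_B^{AB}·8 = 533.3 + 208.6, so R_B^{AB} = 92.74 kip and R_A = 140 − 92.74 = 47.26 kip.
Span BC, ΣM about C: R_B^{BC}·8.1 = 570.9 + 208.6, so R_B^{BC} = 96.23 kip and R_C = 176.2 − 96.23 = 79.97 kip.
R_B = 92.74 + 96.23 = 189 kip.

R_B = 189 kip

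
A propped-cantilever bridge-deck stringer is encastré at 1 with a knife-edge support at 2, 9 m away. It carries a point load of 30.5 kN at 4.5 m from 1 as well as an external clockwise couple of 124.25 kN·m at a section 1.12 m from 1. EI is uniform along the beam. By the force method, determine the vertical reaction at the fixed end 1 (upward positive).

R_1 = 16.14 kN

Remove the prop at 2; the released (primary) structure is a cantilever built in at 1.
Downward deflection at the released point 2 due to the loads:
  point load 30.5 at a = 4.5: Pa²(3L − a)/(6EI) = 2316/EI
  clockwise couple 124.25 at a = 1.12: M₀a(2L − a)/(2EI) = 1175/EI
  δ_0 = 3491/EI
Flexibility coefficient — unit upward force at 2: δ_{22} = L³/(3EI) = 243/EI.
Compatibility at 2: δ_0 − R_2·δ_{22} = 0, so R_2 = 3491/243 = 14.36 kN.
Vertical equilibrium: R_1 = ΣP − R_2 = 30.5 − 14.36 = 16.14 kN.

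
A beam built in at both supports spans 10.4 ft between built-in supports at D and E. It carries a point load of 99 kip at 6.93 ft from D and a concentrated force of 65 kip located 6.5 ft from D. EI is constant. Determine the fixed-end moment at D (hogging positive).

Take the two fixed-end moments M_D, M_E as redundants; the released structure is the simple span DE.
Simple-span end rotations at D and E under the given loads:
  at D: point load 99 at a = 6.93: Pab(L + b)/(6LEI) = 529.2/EI
  at E: point load 99 at a = 6.93: Pab(L + a)/(6LEI) = 661.2/EI
  at D: point load 65 at a = 6.5: Pab(L + b)/(6LEI) = 377.6/EI
  at E: point load 65 at a = 6.5: Pab(L + a)/(6LEI) = 446.3/EI
  θ_D0 = 906.8/EI,  θ_E0 = 1107/EI
Flexibility coefficients: a unit moment at one end gives L/(3EI) there and L/(6EI) at the far end, so f₁₁ = f₂₂ = 3.467/EI and f₁₂ = f₂₁ = 1.733/EI.
Compatibility — zero rotation at each built-in end:
  3.467 M_D + 1.733 M_E = 906.8
  1.733 M_D + 3.467 M_E = 1107
Solving the pair gives M_D = 135.8 kip·ft and M_E = 251.6 kip·ft (hogging).

M_D = 135.8 kip·ft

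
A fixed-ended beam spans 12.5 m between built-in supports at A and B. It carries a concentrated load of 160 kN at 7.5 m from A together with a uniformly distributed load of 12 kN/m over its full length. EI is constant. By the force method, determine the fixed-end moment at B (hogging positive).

Release both end moments; the primary structure is a simply-supported span AB with redundants M_A and M_B.
On the primary (simply-supported) span, the end slopes from the loading are:
  at A: point load 160 at a = 7.5: Pab(L + b)/(6LEI) = 1400/EI
  at B: point load 160 at a = 7.5: Pab(L + a)/(6LEI) = 1600/EI
  at A: UDL 12: wL³/(24EI) = 976.6/EI
  at B: UDL 12: wL³/(24EI) = 976.6/EI
  θ_A0 = 2377/EI,  θ_B0 = 2577/EI
Flexibility coefficients: a unit moment at one end gives L/(3EI) there and L/(6EI) at the far end, so f₁₁ = f₂₂ = 4.167/EI and f₁₂ = f₂₁ = 2.083/EI.
Compatibility — zero rotation at each built-in end:
  4.167 M_A + 2.083 M_B = 2377
  2.083 M_A + 4.167 M_B = 2577
Solving the pair gives M_A = 348.2 kN·m and M_B = 444.2 kN·m (hogging).

M_B = 444.2 kN·m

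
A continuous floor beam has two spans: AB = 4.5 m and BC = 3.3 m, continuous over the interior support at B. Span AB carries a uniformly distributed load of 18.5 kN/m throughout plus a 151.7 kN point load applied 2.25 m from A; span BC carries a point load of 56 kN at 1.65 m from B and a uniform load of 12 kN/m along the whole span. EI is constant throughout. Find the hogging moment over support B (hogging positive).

Insert a hinge at B; M_B is the redundant, and each span becomes simply supported.
Discontinuity in slope at B on the released structure — sum the simple-span end rotations:
  span AB: UDL 18.5: wL³/(24EI) = 70.24/EI
  span AB: point load 151.7 at a = 2.25: Pab(L + a)/(6LEI) = 192/EI
  span BC: point load 56 at a = 1.65: Pab(L + b)/(6LEI) = 38.12/EI
  span BC: UDL 12: wL³/(24EI) = 17.97/EI
  relative rotation θ_0 = (262.2 + 56.08)/EI = 318.3/EI
A unit hogging moment at B produces rotation L₁/(3EI) + L₂/(3EI) = 2.6/EI.
Compatibility: M_B·(L₁+L₂)/(3EI) = θ_0, giving M_B = 122.4 kN·m (hogging).

M_B = 122.4 kN·m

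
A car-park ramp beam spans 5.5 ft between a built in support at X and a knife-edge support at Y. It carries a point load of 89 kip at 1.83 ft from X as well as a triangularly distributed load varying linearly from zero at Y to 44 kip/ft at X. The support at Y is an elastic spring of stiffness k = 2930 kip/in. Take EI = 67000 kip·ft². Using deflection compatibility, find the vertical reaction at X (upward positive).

R_X = 173.9 kip

Release the roller at Y. Primary structure: cantilever fixed at X.
Primary-structure tip deflection at Y by superposition:
  point load 89 at a = 1.83: Pa²(3L − a)/(6EI) = 728.7/EI
  triangular load, peak 44 at the fixed end: w₀L⁴/(30EI) = 1342/EI
  δ_0 = 2071/EI
Flexibility coefficient — unit upward force at Y: δ_{YY} = L³/(3EI) = 55.46/EI.
With EI = 67000 kip·ft²: δ_0 = 0.030908 ft and δ_{YY} = 0.000828 ft/kip.
Compatibility — the spring shortens by R_Y/k under the reaction it provides: δ_0 − R_Y·δ_{YY} = R_Y/k. With 1/k = 1/(2930×12) ft/kip = 0.000028 ft/kip, R_Y = δ_0 / (δ_{YY} + 1/k) = 0.030908 / (0.000828 + 0.000028) = 36.1 kip.
Vertical equilibrium: R_X = ΣP − R_Y = 210 − 36.1 = 173.9 kip.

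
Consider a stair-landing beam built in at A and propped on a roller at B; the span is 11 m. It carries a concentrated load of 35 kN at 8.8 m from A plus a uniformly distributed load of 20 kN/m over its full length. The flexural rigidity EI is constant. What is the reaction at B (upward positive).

R_B = 107.1 kN

Remove the prop at B; the released (primary) structure is a cantilever built in at A.
Downward deflection at the released point B due to the loads:
  point load 35 at a = 8.8: Pa²(3L − a)/(6EI) = 10932/EI
  UDL 20: wL⁴/(8EI) = 36602/EI
  δ_0 = 47534/EI
Flexibility coefficient — unit upward force at B: δ_{BB} = L³/(3EI) = 443.7/EI.
Compatibility at B: δ_0 − R_B·δ_{BB} = 0, so R_B = 47534/443.7 = 107.1 kN.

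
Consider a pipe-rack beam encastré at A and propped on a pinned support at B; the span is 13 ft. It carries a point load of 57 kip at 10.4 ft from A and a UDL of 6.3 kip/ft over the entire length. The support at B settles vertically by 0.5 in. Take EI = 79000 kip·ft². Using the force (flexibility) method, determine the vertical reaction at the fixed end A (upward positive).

Remove the prop at B; the released (primary) structure is a cantilever built in at A.
Primary-structure tip deflection at B by superposition:
  point load 57 at a = 10.4: Pa²(3L − a)/(6EI) = 29387/EI
  UDL 6.3: wL⁴/(8EI) = 22492/EI
  δ_0 = 51879/EI
Tip deflection under a unit load at B: L³/(3EI) = 732.3/EI.
With EI = 79000 kip·ft²: δ_0 = 0.65669 ft and δ_{BB} = 0.00927 ft/kip.
Compatibility — the beam at B must follow the support down by 0.04167 ft: δ_0 − R_B·δ_{BB} = 0.04167, so R_B = (0.65669 − 0.04167)/0.00927 = 66.35 kip.
Vertical equilibrium: R_A = ΣP − R_B = 138.9 − 66.35 = 72.55 kip.

R_A = 72.55 kip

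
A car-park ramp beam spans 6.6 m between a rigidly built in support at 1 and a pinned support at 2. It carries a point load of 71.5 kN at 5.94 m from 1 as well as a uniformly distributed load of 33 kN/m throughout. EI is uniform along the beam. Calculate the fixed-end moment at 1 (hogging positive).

M_1 = 203 kN·m

Take the reaction at 2 as the redundant and release it; the primary structure is a cantilever fixed at 1.
Primary-structure tip deflection at 2 by superposition:
  point load 71.5 at a = 5.94: Pa²(3L − a)/(6EI) = 5828/EI
  UDL 33: wL⁴/(8EI) = 7827/EI
  δ_0 = 13655/EI
Tip deflection under a unit load at 2: L³/(3EI) = 95.83/EI.
Compatibility at 2: δ_0 − R_2·δ_{22} = 0, so R_2 = 13655/95.83 = 142.5 kN.
Moment equilibrium about 1: M_1 = Σ(load moments about 1) − R_2·L = 1143 − 142.5×6.6 = 203 kN·m.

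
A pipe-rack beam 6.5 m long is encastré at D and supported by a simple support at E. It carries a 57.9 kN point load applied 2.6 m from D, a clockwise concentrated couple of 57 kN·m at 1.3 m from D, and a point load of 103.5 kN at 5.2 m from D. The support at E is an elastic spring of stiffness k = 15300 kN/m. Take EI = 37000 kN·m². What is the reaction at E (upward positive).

Release the roller at E. Primary structure: cantilever fixed at D.
Downward deflection at the released point E due to the loads:
  point load 57.9 at a = 2.6: Pa²(3L − a)/(6EI) = 1102/EI
  clockwise couple 57 at a = 1.3: M₀a(2L − a)/(2EI) = 433.5/EI
  point load 103.5 at a = 5.2: Pa²(3L − a)/(6EI) = 6670/EI
  δ_0 = 8206/EI
Tip deflection under a unit load at E: L³/(3EI) = 91.54/EI.
With EI = 37000 kN·m²: δ_0 = 0.22178 m and δ_{EE} = 0.002474 m/kN.
Compatibility — the spring shortens by R_E/k under the reaction it provides: δ_0 − R_E·δ_{EE} = R_E/k. With 1/k = 0.000065 m/kN, R_E = δ_0 / (δ_{EE} + 1/k) = 0.22178 / (0.002474 + 0.000065) = 87.34 kN.

R_E = 87.34 kN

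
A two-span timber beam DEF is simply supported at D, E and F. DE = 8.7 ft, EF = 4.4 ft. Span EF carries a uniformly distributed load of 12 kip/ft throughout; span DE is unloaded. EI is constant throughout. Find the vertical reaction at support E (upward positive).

R_E = 29.74 kip

Release continuity at E by inserting a hinge; the redundant is the internal moment M_E. The primary structure is two simply-supported spans DE and EF.
Discontinuity in slope at E on the released structure — sum the simple-span end rotations:
  span EF: UDL 12: wL³/(24EI) = 42.59/EI
  relative rotation θ_0 = (0 + 42.59)/EI = 42.59/EI
A unit hogging moment at E produces rotation L₁/(3EI) + L₂/(3EI) = 4.367/EI.
Compatibility: M_E·(L₁+L₂)/(3EI) = θ_0, giving M_E = 9.754 kip·ft (hogging).
Span DE, ΣM about D with M_E applied at E: R_E^{DE}·8.7 = 0 + 9.754, so R_E^{DE} = 1.121 kip and R_D = 0 − 1.121 = -1.121 kip.
Span EF, ΣM about F: R_E^{EF}·4.4 = 116.2 + 9.754, so R_E^{EF} = 28.62 kip and R_F = 52.8 − 28.62 = 24.18 kip.
R_E = 1.121 + 28.62 = 29.74 kip.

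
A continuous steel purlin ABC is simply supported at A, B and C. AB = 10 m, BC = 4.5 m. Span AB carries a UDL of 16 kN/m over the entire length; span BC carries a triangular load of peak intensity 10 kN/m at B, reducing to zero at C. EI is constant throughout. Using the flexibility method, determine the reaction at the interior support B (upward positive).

Release continuity at B by inserting a hinge; the redundant is the internal moment M_B. The primary structure is two simply-supported spans AB and BC.
Rotations at B on the released spans (each span's end-slope, ×1/EI):
  span AB: UDL 16: wL³/(24EI) = 666.7/EI
  span BC: triangular load, peak 10: w₀L³/(45EI) = 20.25/EI
  relative rotation θ_0 = (666.7 + 20.25)/EI = 686.9/EI
A unit hogging moment at B produces rotation L₁/(3EI) + L₂/(3EI) = 4.833/EI.
Slope continuity at B: θ_0 = M_B·4.833/EI, so M_B = 686.9/4.833 = 142.1 kN·m (hogging).
Span AB, ΣM about A with M_B applied at B: R_B^{AB}·10 = 800 + 142.1, so R_B^{AB} = 94.21 kN and R_A = 160 − 94.21 = 65.79 kN.
Span BC, ΣM about C: R_B^{BC}·4.5 = 67.5 + 142.1, so R_B^{BC} = 46.58 kN and R_C = 22.5 − 46.58 = -24.08 kN.
R_B = 94.21 + 46.58 = 140.8 kN.

R_B = 140.8 kN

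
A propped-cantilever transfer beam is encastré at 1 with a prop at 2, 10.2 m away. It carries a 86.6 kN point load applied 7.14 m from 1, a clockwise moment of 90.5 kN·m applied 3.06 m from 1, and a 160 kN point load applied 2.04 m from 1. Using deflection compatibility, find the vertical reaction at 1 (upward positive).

Choose R_2 as the redundant. The primary structure is the cantilever fixed at 1.
Deflection at 2 on the released cantilever, summing each load's contribution:
  point load 86.6 at a = 7.14: Pa²(3L − a)/(6EI) = 17262/EI
  clockwise couple 90.5 at a = 3.06: M₀a(2L − a)/(2EI) = 2401/EI
  point load 160 at a = 2.04: Pa²(3L − a)/(6EI) = 3169/EI
  δ_0 = 22832/EI
Flexibility coefficient — unit upward force at 2: δ_{22} = L³/(3EI) = 353.7/EI.
Compatibility at 2: δ_0 − R_2·δ_{22} = 0, so R_2 = 22832/353.7 = 64.55 kN.
Vertical equilibrium: R_1 = ΣP − R_2 = 246.6 − 64.55 = 182.1 kN.

R_1 = 182.1 kN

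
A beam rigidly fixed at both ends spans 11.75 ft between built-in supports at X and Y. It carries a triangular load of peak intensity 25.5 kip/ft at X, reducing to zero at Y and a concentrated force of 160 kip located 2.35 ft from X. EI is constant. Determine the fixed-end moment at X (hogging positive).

M_X = 416.7 kip·ft

Release both end moments; the primary structure is a simply-supported span XY with redundants M_X and M_Y.
End rotations of the released simple span under the applied load (×1/EI):
  at X: triangular load, peak 25.5: w₀L³/(45EI) = 919.3/EI
  at Y: triangular load, peak 25.5: 7w₀L³/(360EI) = 804.4/EI
  at X: point load 160 at a = 2.35: Pab(L + b)/(6LEI) = 1060/EI
  at Y: point load 160 at a = 2.35: Pab(L + a)/(6LEI) = 706.9/EI
  θ_X0 = 1980/EI,  θ_Y0 = 1511/EI
Flexibility coefficients: a unit moment at one end gives L/(3EI) there and L/(6EI) at the far end, so f₁₁ = f₂₂ = 3.917/EI and f₁₂ = f₂₁ = 1.958/EI.
Compatibility — zero rotation at each built-in end:
  3.917 M_X + 1.958 M_Y = 1980
  1.958 M_X + 3.917 M_Y = 1511
Solving the pair gives M_X = 416.7 kip·ft and M_Y = 177.5 kip·ft (hogging).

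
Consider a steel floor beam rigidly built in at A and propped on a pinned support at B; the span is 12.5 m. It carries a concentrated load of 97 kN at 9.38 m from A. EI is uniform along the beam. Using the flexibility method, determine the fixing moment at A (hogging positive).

M_A = 141.9 kN·m

Release the roller at B. Primary structure: cantilever fixed at A.
Downward deflection at the released point B due to the loads:
  point load 97 at a = 9.38: Pa²(3L − a)/(6EI) = 39998/EI
Tip deflection under a unit load at B: L³/(3EI) = 651/EI.
The prop prevents deflection at B: R_B = δ_0/δ_{BB} = 39998/651 = 61.44 kN.
Moment equilibrium about A: M_A = Σ(load moments about A) − R_B·L = 909.9 − 61.44×12.5 = 141.9 kN·m.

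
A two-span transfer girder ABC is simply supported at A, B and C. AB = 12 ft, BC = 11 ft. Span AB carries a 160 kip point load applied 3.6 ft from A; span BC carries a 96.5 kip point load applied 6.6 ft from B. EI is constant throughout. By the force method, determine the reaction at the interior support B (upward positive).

R_B = 125.3 kip

Take M_B as the redundant. Released structure: two simple spans AB and BC with a hinge at B.
End slopes at the hinge B, treating each span as simply supported:
  span AB: point load 160 at a = 3.6: Pab(L + a)/(6LEI) = 1048/EI
  span BC: point load 96.5 at a = 6.6: Pab(L + b)/(6LEI) = 653.9/EI
  relative rotation θ_0 = (1048 + 653.9)/EI = 1702/EI
A unit hogging moment at B produces rotation L₁/(3EI) + L₂/(3EI) = 7.667/EI.
Compatibility: M_B·(L₁+L₂)/(3EI) = θ_0, giving M_B = 222 kip·ft (hogging).
Span AB, ΣM about A with M_B applied at B: R_B^{AB}·12 = 576 + 222, so R_B^{AB} = 66.5 kip and R_A = 160 − 66.5 = 93.5 kip.
Span BC, ΣM about C: R_B^{BC}·11 = 424.6 + 222, so R_B^{BC} = 58.78 kip and R_C = 96.5 − 58.78 = 37.72 kip.
R_B = 66.5 + 58.78 = 125.3 kip.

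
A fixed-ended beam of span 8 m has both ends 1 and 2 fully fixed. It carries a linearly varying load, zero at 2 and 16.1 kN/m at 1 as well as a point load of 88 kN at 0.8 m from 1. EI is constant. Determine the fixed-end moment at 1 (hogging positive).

M_1 = 108.5 kN·m

Release both end moments; the primary structure is a simply-supported span 12 with redundants M_1 and M_2.
On the primary (simply-supported) span, the end slopes from the loading are:
  at 1: triangular load, peak 16.1: w₀L³/(45EI) = 183.2/EI
  at 2: triangular load, peak 16.1: 7w₀L³/(360EI) = 160.3/EI
  at 1: point load 88 at a = 0.8: Pab(L + b)/(6LEI) = 160.5/EI
  at 2: point load 88 at a = 0.8: Pab(L + a)/(6LEI) = 92.93/EI
  θ_10 = 343.7/EI,  θ_20 = 253.2/EI
Flexibility coefficients: a unit moment at one end gives L/(3EI) there and L/(6EI) at the far end, so f₁₁ = f₂₂ = 2.667/EI and f₁₂ = f₂₁ = 1.333/EI.
Compatibility — zero rotation at each built-in end:
  2.667 M_1 + 1.333 M_2 = 343.7
  1.333 M_1 + 2.667 M_2 = 253.2
Solving the pair gives M_1 = 108.5 kN·m and M_2 = 40.68 kN·m (hogging).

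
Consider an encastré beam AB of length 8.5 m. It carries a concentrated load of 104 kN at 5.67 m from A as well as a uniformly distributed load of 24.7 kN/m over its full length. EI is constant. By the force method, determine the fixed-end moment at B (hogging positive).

M_B = 279.7 kN·m

Take the two fixed-end moments M_A, M_B as redundants; the released structure is the simple span AB.
On the primary (simply-supported) span, the end slopes from the loading are:
  at A: point load 104 at a = 5.67: Pab(L + b)/(6LEI) = 370.7/EI
  at B: point load 104 at a = 5.67: Pab(L + a)/(6LEI) = 463.7/EI
  at A: UDL 24.7: wL³/(24EI) = 632/EI
  at B: UDL 24.7: wL³/(24EI) = 632/EI
  θ_A0 = 1003/EI,  θ_B0 = 1096/EI
Flexibility coefficients: a unit moment at one end gives L/(3EI) there and L/(6EI) at the far end, so f₁₁ = f₂₂ = 2.833/EI and f₁₂ = f₂₁ = 1.417/EI.
Compatibility — zero rotation at each built-in end:
  2.833 M_A + 1.417 M_B = 1003
  1.417 M_A + 2.833 M_B = 1096
Solving the pair gives M_A = 214.1 kN·m and M_B = 279.7 kN·m (hogging).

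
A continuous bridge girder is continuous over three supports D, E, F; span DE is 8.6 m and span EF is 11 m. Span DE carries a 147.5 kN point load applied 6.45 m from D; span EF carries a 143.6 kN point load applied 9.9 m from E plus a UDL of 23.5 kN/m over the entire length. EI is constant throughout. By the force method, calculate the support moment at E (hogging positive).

M_E = 334.7 kN·m

Insert a hinge at E; M_E is the redundant, and each span becomes simply supported.
Rotations at E on the released spans (each span's end-slope, ×1/EI):
  span DE: point load 147.5 at a = 6.45: Pab(L + a)/(6LEI) = 596.6/EI
  span EF: point load 143.6 at a = 9.9: Pab(L + b)/(6LEI) = 286.7/EI
  span EF: UDL 23.5: wL³/(24EI) = 1303/EI
  relative rotation θ_0 = (596.6 + 1590)/EI = 2187/EI
A unit hogging moment at E produces rotation L₁/(3EI) + L₂/(3EI) = 6.533/EI.
Compatibility: M_E·(L₁+L₂)/(3EI) = θ_0, giving M_E = 334.7 kN·m (hogging).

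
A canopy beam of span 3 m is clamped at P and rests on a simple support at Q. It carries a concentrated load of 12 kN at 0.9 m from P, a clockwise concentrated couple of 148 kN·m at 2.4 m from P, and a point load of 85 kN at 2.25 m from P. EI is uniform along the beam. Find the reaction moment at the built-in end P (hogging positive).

M_P = -28.81 kN·m

Choose R_Q as the redundant. The primary structure is the cantilever fixed at P.
Deflection at Q on the released cantilever, summing each load's contribution:
  point load 12 at a = 0.9: Pa²(3L − a)/(6EI) = 13.12/EI
  clockwise couple 148 at a = 2.4: M₀a(2L − a)/(2EI) = 639.4/EI
  point load 85 at a = 2.25: Pa²(3L − a)/(6EI) = 484.1/EI
  δ_0 = 1137/EI
Tip deflection under a unit load at Q: L³/(3EI) = 9/EI.
The prop prevents deflection at Q: R_Q = δ_0/δ_{QQ} = 1137/9 = 126.3 kN.
Moment equilibrium about P: M_P = Σ(load moments about P) − R_Q·L = 350.1 − 126.3×3 = -28.81 kN·m.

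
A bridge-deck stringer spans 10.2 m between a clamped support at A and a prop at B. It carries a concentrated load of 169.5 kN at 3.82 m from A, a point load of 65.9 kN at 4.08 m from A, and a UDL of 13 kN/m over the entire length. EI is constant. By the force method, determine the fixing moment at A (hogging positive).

Remove the prop at B; the released (primary) structure is a cantilever built in at A.
Primary-structure tip deflection at B by superposition:
  point load 169.5 at a = 3.82: Pa²(3L − a)/(6EI) = 11040/EI
  point load 65.9 at a = 4.08: Pa²(3L − a)/(6EI) = 4849/EI
  UDL 13: wL⁴/(8EI) = 17590/EI
  δ_0 = 33478/EI
Flexibility coefficient — unit upward force at B: δ_{BB} = L³/(3EI) = 353.7/EI.
The prop prevents deflection at B: R_B = δ_0/δ_{BB} = 33478/353.7 = 94.64 kN.
Moment equilibrium about A: M_A = Σ(load moments about A) − R_B·L = 1593 − 94.64×10.2 = 627.3 kN·m.

M_A = 627.3 kN·m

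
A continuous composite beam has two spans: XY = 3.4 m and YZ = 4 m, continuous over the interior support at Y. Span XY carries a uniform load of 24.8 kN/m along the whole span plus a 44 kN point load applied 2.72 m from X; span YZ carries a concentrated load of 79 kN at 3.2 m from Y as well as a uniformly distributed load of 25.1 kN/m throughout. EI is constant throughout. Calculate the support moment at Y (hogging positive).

M_Y = 69.9 kN·m

Insert a hinge at Y; M_Y is the redundant, and each span becomes simply supported.
Rotations at Y on the released spans (each span's end-slope, ×1/EI):
  span XY: UDL 24.8: wL³/(24EI) = 40.61/EI
  span XY: point load 44 at a = 2.72: Pab(L + a)/(6LEI) = 24.41/EI
  span YZ: point load 79 at a = 3.2: Pab(L + b)/(6LEI) = 40.45/EI
  span YZ: UDL 25.1: wL³/(24EI) = 66.93/EI
  relative rotation θ_0 = (65.03 + 107.4)/EI = 172.4/EI
A unit hogging moment at Y produces rotation L₁/(3EI) + L₂/(3EI) = 2.467/EI.
Slope continuity at Y: θ_0 = M_Y·2.467/EI, so M_Y = 172.4/2.467 = 69.9 kN·m (hogging).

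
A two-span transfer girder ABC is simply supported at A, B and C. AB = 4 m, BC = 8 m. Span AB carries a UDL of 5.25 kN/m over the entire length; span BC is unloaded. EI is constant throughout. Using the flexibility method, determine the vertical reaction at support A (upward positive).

R_A = 9.625 kN

Take M_B as the redundant. Released structure: two simple spans AB and BC with a hinge at B.
End slopes at the hinge B, treating each span as simply supported:
  span AB: UDL 5.25: wL³/(24EI) = 14/EI
  relative rotation θ_0 = (14 + 0)/EI = 14/EI
A unit hogging moment at B produces rotation L₁/(3EI) + L₂/(3EI) = 4/EI.
Slope continuity at B: θ_0 = M_B·4/EI, so M_B = 14/4 = 3.5 kN·m (hogging).
Span AB, ΣM about A with M_B applied at B: R_B^{AB}·4 = 42 + 3.5, so R_B^{AB} = 11.38 kN and R_A = 21 − 11.38 = 9.625 kN.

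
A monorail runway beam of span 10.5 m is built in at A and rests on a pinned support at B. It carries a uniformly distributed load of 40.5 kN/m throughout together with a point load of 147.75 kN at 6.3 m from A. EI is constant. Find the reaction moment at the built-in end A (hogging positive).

Remove the prop at B; the released (primary) structure is a cantilever built in at A.
Primary-structure tip deflection at B by superposition:
  UDL 40.5: wL⁴/(8EI) = 61535/EI
  point load 147.75 at a = 6.3: Pa²(3L − a)/(6EI) = 24630/EI
  δ_0 = 86165/EI
Flexibility coefficient — unit upward force at B: δ_{BB} = L³/(3EI) = 385.9/EI.
The prop prevents deflection at B: R_B = δ_0/δ_{BB} = 86165/385.9 = 223.3 kN.
Moment equilibrium about A: M_A = Σ(load moments about A) − R_B·L = 3163 − 223.3×10.5 = 818.8 kN·m.

M_A = 818.8 kN·m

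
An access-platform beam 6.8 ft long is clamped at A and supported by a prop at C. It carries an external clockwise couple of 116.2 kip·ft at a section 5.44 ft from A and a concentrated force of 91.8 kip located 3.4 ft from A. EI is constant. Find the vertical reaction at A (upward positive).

Take the reaction at C as the redundant and release it; the primary structure is a cantilever fixed at A.
Primary-structure tip deflection at C by superposition:
  clockwise couple 116.2 at a = 5.44: M₀a(2L − a)/(2EI) = 2579/EI
  point load 91.8 at a = 3.4: Pa²(3L − a)/(6EI) = 3007/EI
  δ_0 = 5586/EI
Flexibility coefficient — unit upward force at C: δ_{CC} = L³/(3EI) = 104.8/EI.
The prop prevents deflection at C: R_C = δ_0/δ_{CC} = 5586/104.8 = 53.29 kip.
Vertical equilibrium: R_A = ΣP − R_C = 91.8 − 53.29 = 38.51 kip.

R_A = 38.51 kip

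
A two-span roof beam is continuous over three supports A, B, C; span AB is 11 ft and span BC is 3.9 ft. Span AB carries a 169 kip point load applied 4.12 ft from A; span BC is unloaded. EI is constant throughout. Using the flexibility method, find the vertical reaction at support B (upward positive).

R_B = 140 kip

Take M_B as the redundant. Released structure: two simple spans AB and BC with a hinge at B.
Rotations at B on the released spans (each span's end-slope, ×1/EI):
  span AB: point load 169 at a = 4.12: Pab(L + a)/(6LEI) = 1097/EI
  relative rotation θ_0 = (1097 + 0)/EI = 1097/EI
A unit hogging moment at B produces rotation L₁/(3EI) + L₂/(3EI) = 4.967/EI.
Compatibility: M_B·(L₁+L₂)/(3EI) = θ_0, giving M_B = 221 kip·ft (hogging).
Span AB, ΣM about A with M_B applied at B: R_B^{AB}·11 = 696.3 + 221, so R_B^{AB} = 83.39 kip and R_A = 169 − 83.39 = 85.61 kip.
Span BC, ΣM about C: R_B^{BC}·3.9 = 0 + 221, so R_B^{BC} = 56.66 kip and R_C = 0 − 56.66 = -56.66 kip.
R_B = 83.39 + 56.66 = 140 kip.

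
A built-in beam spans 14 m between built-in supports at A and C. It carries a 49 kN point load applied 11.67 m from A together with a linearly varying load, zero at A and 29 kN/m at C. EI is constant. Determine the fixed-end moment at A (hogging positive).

Release both end moments; the primary structure is a simply-supported span AC with redundants M_A and M_C.
On the primary (simply-supported) span, the end slopes from the loading are:
  at A: point load 49 at a = 11.67: Pab(L + b)/(6LEI) = 259/EI
  at C: point load 49 at a = 11.67: Pab(L + a)/(6LEI) = 407.2/EI
  at A: triangular load, peak 29: 7w₀L³/(360EI) = 1547/EI
  at C: triangular load, peak 29: w₀L³/(45EI) = 1768/EI
  θ_A0 = 1806/EI,  θ_C0 = 2176/EI
Flexibility coefficients: a unit moment at one end gives L/(3EI) there and L/(6EI) at the far end, so f₁₁ = f₂₂ = 4.667/EI and f₁₂ = f₂₁ = 2.333/EI.
Compatibility — zero rotation at each built-in end:
  4.667 M_A + 2.333 M_C = 1806
  2.333 M_A + 4.667 M_C = 2176
Solving the pair gives M_A = 205.3 kN·m and M_C = 363.5 kN·m (hogging).

M_A = 205.3 kN·m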